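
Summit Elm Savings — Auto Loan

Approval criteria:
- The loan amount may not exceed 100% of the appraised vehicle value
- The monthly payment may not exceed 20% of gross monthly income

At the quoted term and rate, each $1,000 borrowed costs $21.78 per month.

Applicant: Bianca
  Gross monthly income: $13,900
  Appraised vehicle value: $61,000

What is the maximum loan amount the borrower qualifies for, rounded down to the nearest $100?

$61,000

Payment cap: 20% × $13,900 = $2,780/month.
At $21.78 per $1,000, that supports 2,780/21.78 × 1,000 ≈ $127,640 → $127,600.
LTV cap: 100% × $61,000 = $61,000 → $61,000.
Binding constraint: loan-to-value.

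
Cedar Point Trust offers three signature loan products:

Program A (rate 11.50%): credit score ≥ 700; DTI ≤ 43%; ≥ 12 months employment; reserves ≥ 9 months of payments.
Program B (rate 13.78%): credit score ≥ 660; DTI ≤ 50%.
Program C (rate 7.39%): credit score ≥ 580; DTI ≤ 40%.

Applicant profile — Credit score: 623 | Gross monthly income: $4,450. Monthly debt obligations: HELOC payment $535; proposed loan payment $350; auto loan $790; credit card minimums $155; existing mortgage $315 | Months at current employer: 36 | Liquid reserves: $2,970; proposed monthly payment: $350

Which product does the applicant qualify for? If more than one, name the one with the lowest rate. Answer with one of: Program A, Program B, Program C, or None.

None

Total debts = (535 + 350 + 790 + 155 + 315) = 2,145; DTI = 2,145/4,450 = 48.2%.
Reserves = 2,970/350 = 8.5 months.
Program A: score 623 < 700; DTI 48.2% > 43%; employment 36 ≥ 12 mo; reserves 8.5 < 9 mo → does not qualify.
Program B: score 623 < 660; DTI 48.2% ≤ 50% → does not qualify.
Program C: score 623 ≥ 580; DTI 48.2% > 40% → does not qualify.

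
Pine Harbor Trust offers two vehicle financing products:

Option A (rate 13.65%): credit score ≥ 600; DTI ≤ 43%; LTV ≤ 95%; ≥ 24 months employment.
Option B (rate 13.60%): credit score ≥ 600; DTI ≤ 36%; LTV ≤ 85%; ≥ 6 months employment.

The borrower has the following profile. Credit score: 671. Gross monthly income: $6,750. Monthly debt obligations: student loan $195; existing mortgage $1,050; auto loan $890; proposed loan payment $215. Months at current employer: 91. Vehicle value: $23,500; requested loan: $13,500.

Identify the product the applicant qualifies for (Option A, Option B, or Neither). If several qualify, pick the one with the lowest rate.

Total debts = (195 + 1,050 + 890 + 215) = 2,350; DTI = 2,350/6,750 = 34.8%.
LTV = 13,500/23,500 = 57.4%.
Option A: score 671 ≥ 600; DTI 34.8% ≤ 43%; LTV 57.4% ≤ 95%; employment 91 ≥ 24 mo → qualifies.
Option B: score 671 ≥ 600; DTI 34.8% ≤ 36%; LTV 57.4% ≤ 85%; employment 91 ≥ 6 mo → qualifies.
Qualifying: Option A, Option B. Lowest rate is 13.60% → Option B.

Option B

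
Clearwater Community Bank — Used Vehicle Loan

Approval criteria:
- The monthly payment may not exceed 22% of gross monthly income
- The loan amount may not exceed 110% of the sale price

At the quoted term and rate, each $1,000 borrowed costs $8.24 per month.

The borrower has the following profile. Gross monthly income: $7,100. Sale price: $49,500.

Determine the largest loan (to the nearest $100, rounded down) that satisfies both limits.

$54,400

Payment cap: 22% × $7,100 = $1,562/month.
At $8.24 per $1,000, that supports 1,562/8.24 × 1,000 ≈ $189,563 → $189,500.
LTV cap: 110% × $49,500 = $54,450 → $54,400.
Binding constraint: loan-to-value.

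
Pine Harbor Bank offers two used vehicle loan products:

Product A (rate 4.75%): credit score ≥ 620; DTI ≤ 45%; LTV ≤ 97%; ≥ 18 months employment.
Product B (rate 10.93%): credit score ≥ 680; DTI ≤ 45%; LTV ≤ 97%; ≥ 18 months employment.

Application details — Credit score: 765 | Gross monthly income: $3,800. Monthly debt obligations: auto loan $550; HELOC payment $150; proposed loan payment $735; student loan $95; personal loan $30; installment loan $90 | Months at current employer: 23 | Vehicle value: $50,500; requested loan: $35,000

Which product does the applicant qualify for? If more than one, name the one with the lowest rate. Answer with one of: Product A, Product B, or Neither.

Product A

Total debts = (550 + 150 + 735 + 95 + 30 + 90) = 1,650; DTI = 1,650/3,800 = 43.4%.
LTV = 35,000/50,500 = 69.3%.
Product A: score 765 ≥ 620; DTI 43.4% ≤ 45%; LTV 69.3% ≤ 97%; employment 23 ≥ 18 mo → qualifies.
Product B: score 765 ≥ 680; DTI 43.4% ≤ 45%; LTV 69.3% ≤ 97%; employment 23 ≥ 18 mo → qualifies.
Qualifying: Product A, Product B. Lowest rate is 4.75% → Product A.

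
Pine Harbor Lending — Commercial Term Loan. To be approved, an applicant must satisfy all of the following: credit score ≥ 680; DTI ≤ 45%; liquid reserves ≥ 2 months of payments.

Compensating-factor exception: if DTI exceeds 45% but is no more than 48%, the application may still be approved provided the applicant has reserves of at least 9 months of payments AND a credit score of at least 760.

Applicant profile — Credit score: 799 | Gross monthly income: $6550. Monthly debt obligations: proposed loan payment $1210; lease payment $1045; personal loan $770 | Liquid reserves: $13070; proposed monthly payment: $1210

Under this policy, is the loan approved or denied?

Approved

Credit score 799 ≥ 680 (meets base)
Total debts = (1,210 + 1,045 + 770) = 3,025. DTI: 3,025 ÷ 6,550 = 46.2%, over the 45% base limit.
Reserves = 13,070/1,210 = 10.8 months ≥ 2
46.2% falls in the override range (45%–48%), so the compensating-factor test applies.
Override check — reserves: 10.8 mo (ok); score: 799 (ok).
Both compensating conditions met → exception applies.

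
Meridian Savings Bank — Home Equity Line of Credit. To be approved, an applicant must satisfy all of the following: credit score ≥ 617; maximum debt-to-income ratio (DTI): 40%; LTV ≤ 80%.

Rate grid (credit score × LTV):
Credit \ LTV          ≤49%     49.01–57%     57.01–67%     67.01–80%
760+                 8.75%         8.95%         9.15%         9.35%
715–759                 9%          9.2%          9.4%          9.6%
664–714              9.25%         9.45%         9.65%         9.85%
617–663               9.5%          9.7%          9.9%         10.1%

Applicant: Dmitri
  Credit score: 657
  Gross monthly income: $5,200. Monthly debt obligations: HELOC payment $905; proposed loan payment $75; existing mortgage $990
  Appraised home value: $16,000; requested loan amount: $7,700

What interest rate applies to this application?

Credit score 657 ≥ 617; Total monthly debts = (905 + 75 + 990) = 1,970. DTI: 1,970 ÷ 5,200 = 37.9%, within the 40% cap
LTV = 7,700/16,000 = 48.1% ≤ 80%
Row: 657 falls in 617–663. Column: 48.1% falls in ≤49%. Rate = 9.5%.

9.5%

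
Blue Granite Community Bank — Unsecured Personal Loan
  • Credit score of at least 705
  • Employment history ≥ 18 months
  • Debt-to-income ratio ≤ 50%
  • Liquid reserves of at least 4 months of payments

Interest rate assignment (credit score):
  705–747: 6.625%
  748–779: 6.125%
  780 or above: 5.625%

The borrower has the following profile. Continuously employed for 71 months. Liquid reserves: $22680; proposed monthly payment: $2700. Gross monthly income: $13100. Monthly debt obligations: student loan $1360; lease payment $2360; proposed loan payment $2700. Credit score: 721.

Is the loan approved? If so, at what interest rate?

Approved at 6.625%

Credit score 721 ≥ 705 (meets minimum)
Employment 71 ≥ 18 months
Total monthly debts = (1,360 + 2,360 + 2,700) = 6,420. Debt-to-income = 6,420/13,100 = 49% — meets 50% limit
Reserves = 22,680/2,700 = 8.4 months ≥ 4
All requirements met. Score 721 falls in the 705–747 tier → 6.625%.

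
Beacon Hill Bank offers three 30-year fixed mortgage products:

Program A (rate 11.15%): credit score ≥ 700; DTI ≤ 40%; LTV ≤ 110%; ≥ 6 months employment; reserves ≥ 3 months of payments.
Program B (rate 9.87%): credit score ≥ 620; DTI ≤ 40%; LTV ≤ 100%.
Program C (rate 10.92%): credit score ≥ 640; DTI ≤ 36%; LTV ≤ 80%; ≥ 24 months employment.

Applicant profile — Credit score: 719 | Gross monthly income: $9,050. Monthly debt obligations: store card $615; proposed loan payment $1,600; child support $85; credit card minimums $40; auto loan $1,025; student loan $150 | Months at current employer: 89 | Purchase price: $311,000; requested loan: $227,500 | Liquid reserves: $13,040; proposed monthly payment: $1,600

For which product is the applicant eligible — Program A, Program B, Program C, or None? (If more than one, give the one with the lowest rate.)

Program B

Total debts = (615 + 1,600 + 85 + 40 + 1,025 + 150) = 3,515; DTI = 3,515/9,050 = 38.8%.
LTV = 227,500/311,000 = 73.2%.
Reserves = 13,040/1,600 = 8.2 months.
Program A: score 719 ≥ 700; DTI 38.8% ≤ 40%; LTV 73.2% ≤ 110%; employment 89 ≥ 6 mo; reserves 8.2 ≥ 3 mo → qualifies.
Program B: score 719 ≥ 620; DTI 38.8% ≤ 40%; LTV 73.2% ≤ 100% → qualifies.
Program C: score 719 ≥ 640; DTI 38.8% > 36%; LTV 73.2% ≤ 80%; employment 89 ≥ 24 mo → does not qualify.
Qualifying: Program A, Program B. Lowest rate is 9.87% → Program B.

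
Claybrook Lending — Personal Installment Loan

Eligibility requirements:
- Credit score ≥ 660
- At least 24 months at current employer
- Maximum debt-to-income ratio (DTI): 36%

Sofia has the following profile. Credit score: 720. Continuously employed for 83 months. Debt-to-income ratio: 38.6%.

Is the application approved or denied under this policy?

Credit score 720 ≥ 660 (meets)
Employment 83 ≥ 24 months
DTI 38.6% > 36%
Fails on DTI.

Denied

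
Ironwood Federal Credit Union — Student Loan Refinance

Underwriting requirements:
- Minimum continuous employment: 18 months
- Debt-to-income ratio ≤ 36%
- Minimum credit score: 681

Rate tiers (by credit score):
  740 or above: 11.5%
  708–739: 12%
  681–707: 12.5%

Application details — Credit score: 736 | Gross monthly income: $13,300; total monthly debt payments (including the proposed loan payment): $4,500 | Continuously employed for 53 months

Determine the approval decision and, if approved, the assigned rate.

Credit score 736 ≥ 681 (meets minimum)
DTI: 4,500 ÷ 13,300 = 33.8%, within the 36% cap
Employment 53 ≥ 18 months
All requirements met. Score 736 falls in the 708–739 tier → 12%.

Approved at 12%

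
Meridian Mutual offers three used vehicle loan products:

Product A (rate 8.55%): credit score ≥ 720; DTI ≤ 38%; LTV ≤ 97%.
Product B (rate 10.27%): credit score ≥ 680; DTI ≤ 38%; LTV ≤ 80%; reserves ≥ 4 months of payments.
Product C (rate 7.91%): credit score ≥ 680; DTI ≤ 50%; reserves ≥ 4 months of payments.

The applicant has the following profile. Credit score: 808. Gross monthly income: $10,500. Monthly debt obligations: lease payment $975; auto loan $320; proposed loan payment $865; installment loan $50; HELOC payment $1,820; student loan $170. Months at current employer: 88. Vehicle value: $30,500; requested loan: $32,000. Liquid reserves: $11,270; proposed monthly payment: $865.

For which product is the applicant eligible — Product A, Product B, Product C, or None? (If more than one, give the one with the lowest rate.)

Total debts = (975 + 320 + 865 + 50 + 1,820 + 170) = 4,200; DTI = 4,200/10,500 = 40%.
LTV = 32,000/30,500 = 104.9%.
Reserves = 11,270/865 = 13.0 months.
Product A: score 808 ≥ 720; DTI 40% > 38%; LTV 104.9% > 97% → does not qualify.
Product B: score 808 ≥ 680; DTI 40% > 38%; LTV 104.9% > 80%; reserves 13.0 ≥ 4 mo → does not qualify.
Product C: score 808 ≥ 680; DTI 40% ≤ 50%; reserves 13.0 ≥ 4 mo → qualifies.

Product C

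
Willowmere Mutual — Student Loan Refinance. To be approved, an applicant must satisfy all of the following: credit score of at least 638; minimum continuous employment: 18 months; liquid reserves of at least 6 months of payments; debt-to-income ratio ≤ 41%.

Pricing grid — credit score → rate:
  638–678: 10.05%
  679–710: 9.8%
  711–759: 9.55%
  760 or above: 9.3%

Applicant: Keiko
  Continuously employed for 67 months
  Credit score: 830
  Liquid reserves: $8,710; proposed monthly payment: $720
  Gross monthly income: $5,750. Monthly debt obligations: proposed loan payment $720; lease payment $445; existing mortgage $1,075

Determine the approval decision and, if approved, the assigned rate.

Approved at 9.3%

Credit score 830 ≥ 638 (meets minimum)
Reserves = 8,710/720 = 12.1 months ≥ 6
Total monthly debts = (720 + 445 + 1,075) = 2,240. DTI = 2,240/5,750 = 39% ≤ 41%
Employment 67 ≥ 18 months
All requirements met. Score 830 falls in the 760 or above tier → 9.3%.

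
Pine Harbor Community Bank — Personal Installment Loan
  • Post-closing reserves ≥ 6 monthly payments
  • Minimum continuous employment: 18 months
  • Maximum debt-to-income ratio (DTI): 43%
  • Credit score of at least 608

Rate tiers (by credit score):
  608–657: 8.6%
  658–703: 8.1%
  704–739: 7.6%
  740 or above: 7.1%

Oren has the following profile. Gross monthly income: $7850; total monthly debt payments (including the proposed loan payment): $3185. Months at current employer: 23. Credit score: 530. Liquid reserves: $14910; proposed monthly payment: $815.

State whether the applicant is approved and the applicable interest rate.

Credit score 530 < 608 (below minimum)
Reserves = 14,910/815 = 18.3 months ≥ 6
Employment 23 ≥ 18 months
Debt-to-income = 3,185/7,850 = 40.6% — meets 43% limit
Not all requirements met → denied.

Denied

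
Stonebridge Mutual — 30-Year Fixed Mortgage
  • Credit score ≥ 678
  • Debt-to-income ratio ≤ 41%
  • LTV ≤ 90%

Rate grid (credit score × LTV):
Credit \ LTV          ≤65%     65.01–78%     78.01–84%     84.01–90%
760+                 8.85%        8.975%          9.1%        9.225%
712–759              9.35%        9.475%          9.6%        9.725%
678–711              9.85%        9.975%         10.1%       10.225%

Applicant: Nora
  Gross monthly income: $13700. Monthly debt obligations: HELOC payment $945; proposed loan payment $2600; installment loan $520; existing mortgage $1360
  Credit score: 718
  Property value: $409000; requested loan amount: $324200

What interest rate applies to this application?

9.6%

Credit score 718 ≥ 678; Total monthly debts = (945 + 2,600 + 520 + 1,360) = 5,425. DTI = 5,425/13,700 = 39.6% ≤ 41%
LTV: 324,200 ÷ 409,000 = 79.3%, within 90% cap
Row: 718 falls in 712–759. Column: 79.3% falls in 78.01–84%. Rate = 9.6%.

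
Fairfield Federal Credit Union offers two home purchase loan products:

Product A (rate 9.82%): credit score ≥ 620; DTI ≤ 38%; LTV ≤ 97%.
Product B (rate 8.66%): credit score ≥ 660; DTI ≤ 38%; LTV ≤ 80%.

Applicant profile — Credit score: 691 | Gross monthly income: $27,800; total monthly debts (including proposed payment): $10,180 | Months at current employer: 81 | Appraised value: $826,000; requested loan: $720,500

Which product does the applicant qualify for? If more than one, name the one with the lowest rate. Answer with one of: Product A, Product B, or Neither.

Product A

DTI = 10,180/27,800 = 36.6%.
LTV = 720,500/826,000 = 87.2%.
Product A: score 691 ≥ 620; DTI 36.6% ≤ 38%; LTV 87.2% ≤ 97% → qualifies.
Product B: score 691 ≥ 660; DTI 36.6% ≤ 38%; LTV 87.2% > 80% → does not qualify.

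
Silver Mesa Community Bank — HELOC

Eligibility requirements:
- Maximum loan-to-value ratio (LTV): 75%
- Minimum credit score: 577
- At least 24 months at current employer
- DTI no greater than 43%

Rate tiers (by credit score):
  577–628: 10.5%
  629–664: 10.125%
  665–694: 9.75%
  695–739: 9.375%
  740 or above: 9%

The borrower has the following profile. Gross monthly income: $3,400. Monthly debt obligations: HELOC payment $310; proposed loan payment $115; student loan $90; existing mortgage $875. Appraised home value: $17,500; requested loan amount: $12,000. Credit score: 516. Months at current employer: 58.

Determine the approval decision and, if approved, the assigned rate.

Credit score 516 < 577 (below minimum)
Employment 58 ≥ 24 months
Total monthly debts = (310 + 115 + 90 + 875) = 1,390. DTI = 1,390/3,400 = 40.9% ≤ 43%
LTV: 12,000 ÷ 17,500 = 68.6%, within 75% cap
Not all requirements met → denied.

Denied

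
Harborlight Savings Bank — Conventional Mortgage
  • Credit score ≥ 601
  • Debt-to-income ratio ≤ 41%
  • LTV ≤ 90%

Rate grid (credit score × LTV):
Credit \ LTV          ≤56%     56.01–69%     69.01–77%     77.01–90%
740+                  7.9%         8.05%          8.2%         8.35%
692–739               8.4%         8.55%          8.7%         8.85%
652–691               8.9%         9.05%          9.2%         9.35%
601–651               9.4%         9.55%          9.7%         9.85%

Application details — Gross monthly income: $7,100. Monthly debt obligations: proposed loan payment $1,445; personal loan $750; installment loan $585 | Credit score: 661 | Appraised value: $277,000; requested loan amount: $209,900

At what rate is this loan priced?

9.2%

Credit score 661 ≥ 601; Total monthly debts = (1,445 + 750 + 585) = 2,780. Debt-to-income = 2,780/7,100 = 39.2% — meets 41% limit
LTV = 209,900/277,000 = 75.8% ≤ 90%
Row: 661 falls in 652–691. Column: 75.8% falls in 69.01–77%. Rate = 9.2%.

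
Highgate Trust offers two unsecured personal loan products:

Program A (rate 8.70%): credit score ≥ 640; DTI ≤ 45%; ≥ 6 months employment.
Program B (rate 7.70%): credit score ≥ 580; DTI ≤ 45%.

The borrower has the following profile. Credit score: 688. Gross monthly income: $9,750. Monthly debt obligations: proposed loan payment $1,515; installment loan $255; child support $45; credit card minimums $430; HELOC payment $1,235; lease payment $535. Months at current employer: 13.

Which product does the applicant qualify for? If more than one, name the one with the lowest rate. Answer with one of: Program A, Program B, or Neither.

Total debts = (1,515 + 255 + 45 + 430 + 1,235 + 535) = 4,015; DTI = 4,015/9,750 = 41.2%.
Program A: score 688 ≥ 640; DTI 41.2% ≤ 45%; employment 13 ≥ 6 mo → qualifies.
Program B: score 688 ≥ 580; DTI 41.2% ≤ 45% → qualifies.
Qualifying: Program A, Program B. Lowest rate is 7.70% → Program B.

Program B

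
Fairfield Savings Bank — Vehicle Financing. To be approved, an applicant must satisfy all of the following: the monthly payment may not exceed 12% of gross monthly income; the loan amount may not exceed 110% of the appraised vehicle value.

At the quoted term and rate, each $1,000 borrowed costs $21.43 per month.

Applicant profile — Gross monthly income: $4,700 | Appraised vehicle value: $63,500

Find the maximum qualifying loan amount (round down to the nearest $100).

$26,300

Payment cap: 12% × $4,700 = $564/month.
At $21.43 per $1,000, that supports 564/21.43 × 1,000 ≈ $26,318 → $26,300.
LTV cap: 110% × $63,500 = $69,850 → $69,800.
Binding constraint: payment-to-income.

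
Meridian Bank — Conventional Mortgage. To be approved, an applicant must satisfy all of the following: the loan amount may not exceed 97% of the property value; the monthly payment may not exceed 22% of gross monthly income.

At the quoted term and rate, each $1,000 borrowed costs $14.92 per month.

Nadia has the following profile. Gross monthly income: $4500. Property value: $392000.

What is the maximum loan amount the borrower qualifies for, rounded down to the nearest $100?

Payment cap: 22% × $4,500 = $990/month.
At $14.92 per $1,000, that supports 990/14.92 × 1,000 ≈ $66,353 → $66,300.
LTV cap: 97% × $392,000 = $380,240 → $380,200.
Binding constraint: payment-to-income.

$66,300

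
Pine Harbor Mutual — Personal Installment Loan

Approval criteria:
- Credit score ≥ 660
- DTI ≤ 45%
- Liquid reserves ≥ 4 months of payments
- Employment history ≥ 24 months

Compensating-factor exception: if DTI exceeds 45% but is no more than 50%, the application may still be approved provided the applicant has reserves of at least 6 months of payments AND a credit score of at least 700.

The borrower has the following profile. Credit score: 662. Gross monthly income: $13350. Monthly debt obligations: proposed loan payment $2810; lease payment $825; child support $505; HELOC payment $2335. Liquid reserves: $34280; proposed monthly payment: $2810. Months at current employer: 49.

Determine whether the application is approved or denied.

Denied

Credit score 662 ≥ 660 (meets base)
Total debts = (2,810 + 825 + 505 + 2,335) = 6,475. DTI: 6,475 ÷ 13,350 = 48.5%, over the 45% base limit.
Reserves: 34,280 ÷ 2,810 = 12.2 months (meets 4-month minimum)
Employment 49 ≥ 24 months
48.5% falls in the override range (45%–50%), so the compensating-factor test applies.
Override check — reserves: 12.2 mo (ok); score: 662 (below 700).
Compensating-factor requirement not fully met.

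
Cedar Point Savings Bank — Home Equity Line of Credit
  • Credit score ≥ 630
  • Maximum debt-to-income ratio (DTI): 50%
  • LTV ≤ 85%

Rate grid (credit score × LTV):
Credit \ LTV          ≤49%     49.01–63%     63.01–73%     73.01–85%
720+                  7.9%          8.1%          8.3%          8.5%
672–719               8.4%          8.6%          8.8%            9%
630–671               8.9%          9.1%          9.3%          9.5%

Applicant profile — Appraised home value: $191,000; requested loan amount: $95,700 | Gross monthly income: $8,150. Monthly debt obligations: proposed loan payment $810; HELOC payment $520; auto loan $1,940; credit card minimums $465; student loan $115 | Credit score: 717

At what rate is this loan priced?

Credit score 717 ≥ 630; Total monthly debts = (810 + 520 + 1,940 + 465 + 115) = 3,850. DTI = 3,850/8,150 = 47.2% ≤ 50%
LTV: 95,700 ÷ 191,000 = 50.1%, within 85% cap
Credit 717 → row 672–719; LTV 50.1% → column 49.01–63%. Grid cell → 8.6%.

8.6%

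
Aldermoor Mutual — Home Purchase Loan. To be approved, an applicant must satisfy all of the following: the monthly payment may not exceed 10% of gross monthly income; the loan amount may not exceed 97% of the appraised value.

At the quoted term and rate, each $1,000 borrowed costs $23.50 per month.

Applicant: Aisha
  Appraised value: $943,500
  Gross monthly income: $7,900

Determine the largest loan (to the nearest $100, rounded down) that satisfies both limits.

Payment cap: 10% × $7,900 = $790/month.
At $23.50 per $1,000, that supports 790/23.50 × 1,000 ≈ $33,617 → $33,600.
LTV cap: 97% × $943,500 = $915,195 → $915,100.
Binding constraint: payment-to-income.

$33,600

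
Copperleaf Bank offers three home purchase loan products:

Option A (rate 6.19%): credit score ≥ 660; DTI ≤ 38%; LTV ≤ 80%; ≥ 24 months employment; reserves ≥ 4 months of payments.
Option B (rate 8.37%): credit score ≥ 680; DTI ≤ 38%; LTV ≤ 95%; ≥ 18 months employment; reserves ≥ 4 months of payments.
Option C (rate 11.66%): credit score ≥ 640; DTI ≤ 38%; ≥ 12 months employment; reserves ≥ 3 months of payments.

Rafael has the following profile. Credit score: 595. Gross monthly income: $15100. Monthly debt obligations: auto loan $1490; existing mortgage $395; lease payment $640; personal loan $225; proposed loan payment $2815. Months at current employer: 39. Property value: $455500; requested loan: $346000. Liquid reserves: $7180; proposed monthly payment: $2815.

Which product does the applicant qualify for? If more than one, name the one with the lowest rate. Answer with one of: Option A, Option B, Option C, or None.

Total debts = (1,490 + 395 + 640 + 225 + 2,815) = 5,565; DTI = 5,565/15,100 = 36.9%.
LTV = 346,000/455,500 = 76%.
Reserves = 7,180/2,815 = 2.6 months.
Option A: score 595 < 660; DTI 36.9% ≤ 38%; LTV 76% ≤ 80%; employment 39 ≥ 24 mo; reserves 2.6 < 4 mo → does not qualify.
Option B: score 595 < 680; DTI 36.9% ≤ 38%; LTV 76% ≤ 95%; employment 39 ≥ 18 mo; reserves 2.6 < 4 mo → does not qualify.
Option C: score 595 < 640; DTI 36.9% ≤ 38%; employment 39 ≥ 12 mo; reserves 2.6 < 3 mo → does not qualify.

None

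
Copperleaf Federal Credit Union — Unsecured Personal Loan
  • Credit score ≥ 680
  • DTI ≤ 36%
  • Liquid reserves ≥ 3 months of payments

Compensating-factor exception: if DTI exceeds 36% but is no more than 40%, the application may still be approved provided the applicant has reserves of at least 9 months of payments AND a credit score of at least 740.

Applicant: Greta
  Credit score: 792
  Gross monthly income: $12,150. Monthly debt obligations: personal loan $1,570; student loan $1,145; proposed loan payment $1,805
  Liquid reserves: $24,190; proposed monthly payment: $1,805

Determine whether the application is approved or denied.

Credit score 792 ≥ 680 (meets base)
Total debts = (1,570 + 1,145 + 1,805) = 4,520. DTI = 4,520/12,150 = 37.2% > 36% — standard DTI limit exceeded.
Reserves: 24,190 ÷ 1,805 = 13.4 months (meets 3-month minimum)
37.2% falls in the override range (36%–40%), so the compensating-factor test applies.
Reserves 13.4 ≥ 9 months; credit score 792 ≥ 740.
Both override conditions satisfied; DTI exception granted.

Approved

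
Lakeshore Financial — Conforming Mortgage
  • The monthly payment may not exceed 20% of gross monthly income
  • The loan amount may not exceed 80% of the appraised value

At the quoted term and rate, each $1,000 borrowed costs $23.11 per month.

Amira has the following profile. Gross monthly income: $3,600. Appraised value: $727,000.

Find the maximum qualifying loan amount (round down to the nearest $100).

$31,100

Payment cap: 20% × $3,600 = $720/month.
At $23.11 per $1,000, that supports 720/23.11 × 1,000 ≈ $31,155 → $31,100.
LTV cap: 80% × $727,000 = $581,600 → $581,600.
Binding constraint: payment-to-income.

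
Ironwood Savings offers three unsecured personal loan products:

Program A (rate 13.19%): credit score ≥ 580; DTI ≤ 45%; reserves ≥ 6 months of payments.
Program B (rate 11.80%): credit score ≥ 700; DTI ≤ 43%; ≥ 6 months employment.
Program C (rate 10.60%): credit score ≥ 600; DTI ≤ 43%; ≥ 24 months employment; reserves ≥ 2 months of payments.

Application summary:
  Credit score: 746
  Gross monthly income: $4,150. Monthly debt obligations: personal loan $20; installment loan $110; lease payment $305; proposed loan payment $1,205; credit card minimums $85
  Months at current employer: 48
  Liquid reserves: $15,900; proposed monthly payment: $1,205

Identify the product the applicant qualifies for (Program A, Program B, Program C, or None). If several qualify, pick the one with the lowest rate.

Program C

Total debts = (20 + 110 + 305 + 1,205 + 85) = 1,725; DTI = 1,725/4,150 = 41.6%.
Reserves = 15,900/1,205 = 13.2 months.
Program A: score 746 ≥ 580; DTI 41.6% ≤ 45%; reserves 13.2 ≥ 6 mo → qualifies.
Program B: score 746 ≥ 700; DTI 41.6% ≤ 43%; employment 48 ≥ 6 mo → qualifies.
Program C: score 746 ≥ 600; DTI 41.6% ≤ 43%; employment 48 ≥ 24 mo; reserves 13.2 ≥ 2 mo → qualifies.
Qualifying: Program A, Program B, Program C. Lowest rate is 10.60% → Program C.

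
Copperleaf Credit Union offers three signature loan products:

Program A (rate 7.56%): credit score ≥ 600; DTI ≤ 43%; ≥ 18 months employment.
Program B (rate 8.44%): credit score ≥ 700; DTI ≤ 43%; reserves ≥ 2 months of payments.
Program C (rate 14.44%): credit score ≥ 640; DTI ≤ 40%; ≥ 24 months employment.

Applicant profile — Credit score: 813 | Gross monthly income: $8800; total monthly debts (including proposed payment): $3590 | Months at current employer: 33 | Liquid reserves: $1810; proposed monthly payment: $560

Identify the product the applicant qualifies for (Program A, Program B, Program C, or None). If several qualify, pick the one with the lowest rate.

DTI = 3,590/8,800 = 40.8%.
Reserves = 1,810/560 = 3.2 months.
Program A: score 813 ≥ 600; DTI 40.8% ≤ 43%; employment 33 ≥ 18 mo → qualifies.
Program B: score 813 ≥ 700; DTI 40.8% ≤ 43%; reserves 3.2 ≥ 2 mo → qualifies.
Program C: score 813 ≥ 640; DTI 40.8% > 40%; employment 33 ≥ 24 mo → does not qualify.
Qualifying: Program A, Program B. Lowest rate is 7.56% → Program A.

Program A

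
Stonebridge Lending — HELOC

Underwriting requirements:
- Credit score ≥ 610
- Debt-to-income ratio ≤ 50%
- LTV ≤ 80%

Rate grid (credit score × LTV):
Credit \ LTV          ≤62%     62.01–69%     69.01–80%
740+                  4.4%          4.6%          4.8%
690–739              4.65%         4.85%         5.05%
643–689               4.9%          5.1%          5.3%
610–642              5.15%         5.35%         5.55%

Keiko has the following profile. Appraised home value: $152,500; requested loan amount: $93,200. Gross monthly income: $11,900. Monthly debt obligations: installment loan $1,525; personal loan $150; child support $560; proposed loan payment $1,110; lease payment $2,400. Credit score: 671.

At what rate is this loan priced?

Credit score 671 ≥ 610; Total monthly debts = (1,525 + 150 + 560 + 1,110 + 2,400) = 5,745. Debt-to-income = 5,745/11,900 = 48.3% — meets 50% limit
LTV: 93,200 ÷ 152,500 = 61.1%, within 80% cap
Row: 671 falls in 643–689. Column: 61.1% falls in ≤62%. Rate = 4.9%.

4.9%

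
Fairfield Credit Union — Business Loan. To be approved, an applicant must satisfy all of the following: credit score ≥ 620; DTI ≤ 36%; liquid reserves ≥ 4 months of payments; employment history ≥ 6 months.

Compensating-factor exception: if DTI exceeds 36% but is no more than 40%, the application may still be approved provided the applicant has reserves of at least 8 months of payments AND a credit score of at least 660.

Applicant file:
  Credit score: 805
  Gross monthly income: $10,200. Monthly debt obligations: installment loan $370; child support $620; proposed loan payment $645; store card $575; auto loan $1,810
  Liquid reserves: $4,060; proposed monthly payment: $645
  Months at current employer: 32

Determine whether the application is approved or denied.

Credit score 805 ≥ 620 (meets base)
Total debts = (370 + 620 + 645 + 575 + 1,810) = 4,020. DTI = 4,020/10,200 = 39.4% > 36% — standard DTI limit exceeded.
Reserves: 4,060 ÷ 645 = 6.3 months (meets 4-month minimum)
Employment 32 ≥ 6 months
DTI 39.4% is within the 36%–40% exception band; checking compensating factors.
Reserves 6.3 < 8 months; credit score 805 ≥ 660.
Override conditions not both satisfied; exception does not apply.

Denied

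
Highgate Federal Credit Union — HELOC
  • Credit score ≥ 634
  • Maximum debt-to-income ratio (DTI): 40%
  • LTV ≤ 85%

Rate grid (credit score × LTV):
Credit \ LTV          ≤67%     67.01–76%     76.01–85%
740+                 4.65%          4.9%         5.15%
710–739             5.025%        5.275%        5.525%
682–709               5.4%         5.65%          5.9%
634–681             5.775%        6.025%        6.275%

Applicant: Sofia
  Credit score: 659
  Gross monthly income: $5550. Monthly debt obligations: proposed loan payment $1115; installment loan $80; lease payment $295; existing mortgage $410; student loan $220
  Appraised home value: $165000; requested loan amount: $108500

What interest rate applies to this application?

Credit score 659 ≥ 634; Total monthly debts = (1,115 + 80 + 295 + 410 + 220) = 2,120. DTI = 2,120/5,550 = 38.2% ≤ 40%
Loan-to-value = 108,500/165,000 = 65.8% — pass (85% max)
Credit 659 → row 634–681; LTV 65.8% → column ≤67%. Grid cell → 5.775%.

5.775%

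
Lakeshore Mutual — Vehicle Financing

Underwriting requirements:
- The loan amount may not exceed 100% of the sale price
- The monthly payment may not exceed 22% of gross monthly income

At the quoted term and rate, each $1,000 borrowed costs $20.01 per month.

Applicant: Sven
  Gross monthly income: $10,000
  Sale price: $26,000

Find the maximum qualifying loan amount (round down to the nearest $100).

$26,000

Payment cap: 22% × $10,000 = $2,200/month.
At $20.01 per $1,000, that supports 2,200/20.01 × 1,000 ≈ $109,945 → $109,900.
LTV cap: 100% × $26,000 = $26,000 → $26,000.
Binding constraint: loan-to-value.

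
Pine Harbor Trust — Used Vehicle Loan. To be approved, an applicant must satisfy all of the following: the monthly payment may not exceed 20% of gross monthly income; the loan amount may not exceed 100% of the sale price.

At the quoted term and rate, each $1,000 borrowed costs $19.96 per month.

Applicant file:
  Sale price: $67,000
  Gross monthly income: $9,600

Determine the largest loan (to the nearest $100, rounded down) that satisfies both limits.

Payment cap: 20% × $9,600 = $1,920/month.
At $19.96 per $1,000, that supports 1,920/19.96 × 1,000 ≈ $96,192 → $96,100.
LTV cap: 100% × $67,000 = $67,000 → $67,000.
Binding constraint: loan-to-value.

$67,000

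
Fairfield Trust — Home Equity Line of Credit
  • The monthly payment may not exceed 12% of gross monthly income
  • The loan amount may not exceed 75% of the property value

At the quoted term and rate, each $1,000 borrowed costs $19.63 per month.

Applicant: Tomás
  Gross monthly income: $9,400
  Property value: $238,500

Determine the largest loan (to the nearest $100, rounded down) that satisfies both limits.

Payment cap: 12% × $9,400 = $1,128/month.
At $19.63 per $1,000, that supports 1,128/19.63 × 1,000 ≈ $57,463 → $57,400.
LTV cap: 75% × $238,500 = $178,875 → $178,800.
Binding constraint: payment-to-income.

$57,400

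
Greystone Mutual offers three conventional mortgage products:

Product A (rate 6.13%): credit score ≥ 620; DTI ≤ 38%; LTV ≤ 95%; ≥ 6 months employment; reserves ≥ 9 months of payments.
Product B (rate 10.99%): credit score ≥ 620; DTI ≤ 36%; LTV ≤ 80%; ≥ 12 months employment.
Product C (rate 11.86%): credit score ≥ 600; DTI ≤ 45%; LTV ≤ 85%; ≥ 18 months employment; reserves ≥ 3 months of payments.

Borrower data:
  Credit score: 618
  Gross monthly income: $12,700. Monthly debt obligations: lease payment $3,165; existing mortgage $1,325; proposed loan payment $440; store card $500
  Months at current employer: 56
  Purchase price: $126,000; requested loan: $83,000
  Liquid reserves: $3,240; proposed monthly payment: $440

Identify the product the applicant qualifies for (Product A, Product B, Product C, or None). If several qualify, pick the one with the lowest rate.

Product C

Total debts = (3,165 + 1,325 + 440 + 500) = 5,430; DTI = 5,430/12,700 = 42.8%.
LTV = 83,000/126,000 = 65.9%.
Reserves = 3,240/440 = 7.4 months.
Product A: score 618 < 620; DTI 42.8% > 38%; LTV 65.9% ≤ 95%; employment 56 ≥ 6 mo; reserves 7.4 < 9 mo → does not qualify.
Product B: score 618 < 620; DTI 42.8% > 36%; LTV 65.9% ≤ 80%; employment 56 ≥ 12 mo → does not qualify.
Product C: score 618 ≥ 600; DTI 42.8% ≤ 45%; LTV 65.9% ≤ 85%; employment 56 ≥ 18 mo; reserves 7.4 ≥ 3 mo → qualifies.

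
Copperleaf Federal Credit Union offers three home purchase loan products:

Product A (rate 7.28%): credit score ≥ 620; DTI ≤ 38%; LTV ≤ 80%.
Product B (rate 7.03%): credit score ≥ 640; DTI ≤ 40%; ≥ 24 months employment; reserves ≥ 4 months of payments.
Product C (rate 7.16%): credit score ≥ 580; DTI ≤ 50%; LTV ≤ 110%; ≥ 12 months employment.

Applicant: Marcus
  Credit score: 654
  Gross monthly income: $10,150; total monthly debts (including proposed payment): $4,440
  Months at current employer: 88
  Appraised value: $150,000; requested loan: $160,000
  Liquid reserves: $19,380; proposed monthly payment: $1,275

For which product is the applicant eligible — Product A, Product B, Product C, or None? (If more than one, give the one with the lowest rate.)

DTI = 4,440/10,150 = 43.7%.
LTV = 160,000/150,000 = 106.7%.
Reserves = 19,380/1,275 = 15.2 months.
Product A: score 654 ≥ 620; DTI 43.7% > 38%; LTV 106.7% > 80% → does not qualify.
Product B: score 654 ≥ 640; DTI 43.7% > 40%; employment 88 ≥ 24 mo; reserves 15.2 ≥ 4 mo → does not qualify.
Product C: score 654 ≥ 580; DTI 43.7% ≤ 50%; LTV 106.7% ≤ 110%; employment 88 ≥ 12 mo → qualifies.

Product C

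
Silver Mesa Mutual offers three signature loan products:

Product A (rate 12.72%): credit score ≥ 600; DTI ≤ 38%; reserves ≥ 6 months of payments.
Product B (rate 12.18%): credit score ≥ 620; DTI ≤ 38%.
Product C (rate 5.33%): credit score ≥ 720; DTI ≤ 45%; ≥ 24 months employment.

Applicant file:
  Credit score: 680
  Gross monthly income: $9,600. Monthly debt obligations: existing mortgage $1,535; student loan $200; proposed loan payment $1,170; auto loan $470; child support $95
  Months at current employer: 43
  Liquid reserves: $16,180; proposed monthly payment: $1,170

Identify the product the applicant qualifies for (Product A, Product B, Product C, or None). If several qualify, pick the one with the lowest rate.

Product B

Total debts = (1,535 + 200 + 1,170 + 470 + 95) = 3,470; DTI = 3,470/9,600 = 36.1%.
Reserves = 16,180/1,170 = 13.8 months.
Product A: score 680 ≥ 600; DTI 36.1% ≤ 38%; reserves 13.8 ≥ 6 mo → qualifies.
Product B: score 680 ≥ 620; DTI 36.1% ≤ 38% → qualifies.
Product C: score 680 < 720; DTI 36.1% ≤ 45%; employment 43 ≥ 24 mo → does not qualify.
Qualifying: Product A, Product B. Lowest rate is 12.18% → Product B.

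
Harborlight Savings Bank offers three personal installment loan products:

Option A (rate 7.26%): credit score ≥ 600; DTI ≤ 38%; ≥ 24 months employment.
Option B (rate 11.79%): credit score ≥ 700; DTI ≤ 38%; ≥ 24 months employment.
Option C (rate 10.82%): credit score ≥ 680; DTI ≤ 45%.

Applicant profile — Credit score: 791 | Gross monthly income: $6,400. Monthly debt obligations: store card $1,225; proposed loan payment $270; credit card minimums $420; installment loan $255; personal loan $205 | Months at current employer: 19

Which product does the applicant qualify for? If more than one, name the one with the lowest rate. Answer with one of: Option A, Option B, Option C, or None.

Option C

Total debts = (1,225 + 270 + 420 + 255 + 205) = 2,375; DTI = 2,375/6,400 = 37.1%.
Option A: score 791 ≥ 600; DTI 37.1% ≤ 38%; employment 19 < 24 mo → does not qualify.
Option B: score 791 ≥ 700; DTI 37.1% ≤ 38%; employment 19 < 24 mo → does not qualify.
Option C: score 791 ≥ 680; DTI 37.1% ≤ 45% → qualifies.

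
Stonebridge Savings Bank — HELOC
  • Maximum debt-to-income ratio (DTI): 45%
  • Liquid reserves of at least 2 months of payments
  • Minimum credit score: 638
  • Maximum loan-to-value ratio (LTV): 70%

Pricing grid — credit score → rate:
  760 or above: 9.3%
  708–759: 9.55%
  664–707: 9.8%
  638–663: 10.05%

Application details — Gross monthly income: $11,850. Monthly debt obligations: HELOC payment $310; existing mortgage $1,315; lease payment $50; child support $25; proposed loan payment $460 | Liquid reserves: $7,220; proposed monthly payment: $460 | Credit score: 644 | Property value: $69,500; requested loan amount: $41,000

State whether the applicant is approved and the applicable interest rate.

Approved at 10.05%

Credit score 644 ≥ 638 (meets minimum)
Reserves = 7,220/460 = 15.7 months ≥ 2
Loan-to-value = 41,000/69,500 = 59% — pass (70% max)
Total monthly debts = (310 + 1,315 + 50 + 25 + 460) = 2,160. DTI: 2,160 ÷ 11,850 = 18.2%, within the 45% cap
All requirements met. Score 644 falls in the 638–663 tier → 10.05%.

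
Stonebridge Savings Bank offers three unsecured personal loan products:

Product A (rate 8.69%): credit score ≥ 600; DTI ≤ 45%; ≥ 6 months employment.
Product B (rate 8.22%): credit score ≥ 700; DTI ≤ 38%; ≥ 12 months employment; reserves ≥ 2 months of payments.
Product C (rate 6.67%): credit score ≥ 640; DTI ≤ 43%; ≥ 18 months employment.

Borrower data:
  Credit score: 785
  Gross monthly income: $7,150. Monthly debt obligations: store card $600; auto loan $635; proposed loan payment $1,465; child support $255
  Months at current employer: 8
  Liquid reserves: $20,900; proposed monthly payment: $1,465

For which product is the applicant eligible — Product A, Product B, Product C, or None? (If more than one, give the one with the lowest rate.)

Product A

Total debts = (600 + 635 + 1,465 + 255) = 2,955; DTI = 2,955/7,150 = 41.3%.
Reserves = 20,900/1,465 = 14.3 months.
Product A: score 785 ≥ 600; DTI 41.3% ≤ 45%; employment 8 ≥ 6 mo → qualifies.
Product B: score 785 ≥ 700; DTI 41.3% > 38%; employment 8 < 12 mo; reserves 14.3 ≥ 2 mo → does not qualify.
Product C: score 785 ≥ 640; DTI 41.3% ≤ 43%; employment 8 < 18 mo → does not qualify.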